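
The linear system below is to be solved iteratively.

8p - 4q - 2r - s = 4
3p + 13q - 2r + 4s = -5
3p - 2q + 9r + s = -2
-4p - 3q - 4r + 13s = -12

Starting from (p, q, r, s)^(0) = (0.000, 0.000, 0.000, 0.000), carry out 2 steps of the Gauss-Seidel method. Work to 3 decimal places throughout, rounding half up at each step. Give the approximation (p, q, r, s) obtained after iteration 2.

Iteration 1:
  p = (4 - (-4)·0.000 - (-2)·0.000 - (-1)·0.000) / (8) = 0.500
  q = (-5 - (3)·0.500 - (-2)·0.000 - (4)·0.000) / (13) = -0.500
  r = (-2 - (3)·0.500 - (-2)·-0.500 - (1)·0.000) / (9) = -0.500
  s = (-12 - (-4)·0.500 - (-3)·-0.500 - (-4)·-0.500) / (13) = -1.038
Iteration 2:
  p = (4 - (-4)·-0.500 - (-2)·-0.500 - (-1)·-1.038) / (8) = -0.005
  q = (-5 - (3)·-0.005 - (-2)·-0.500 - (4)·-1.038) / (13) = -0.141
  r = (-2 - (3)·-0.005 - (-2)·-0.141 - (1)·-1.038) / (9) = -0.137
  s = (-12 - (-4)·-0.005 - (-3)·-0.141 - (-4)·-0.137) / (13) = -0.999

(-0.005, -0.141, -0.137, -0.999)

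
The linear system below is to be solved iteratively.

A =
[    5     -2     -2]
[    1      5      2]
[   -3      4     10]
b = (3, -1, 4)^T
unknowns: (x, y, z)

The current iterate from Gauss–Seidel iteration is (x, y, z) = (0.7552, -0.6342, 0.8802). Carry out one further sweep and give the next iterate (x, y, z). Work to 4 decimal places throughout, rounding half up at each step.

(0.6984, -0.6918, 0.8862)

One sweep:
  x = (3 - (-2)·-0.6342 - (-2)·0.8802) / (5) = 0.6984
  y = (-1 - (1)·0.6984 - (2)·0.8802) / (5) = -0.6918
  z = (4 - (-3)·0.6984 - (4)·-0.6918) / (10) = 0.8862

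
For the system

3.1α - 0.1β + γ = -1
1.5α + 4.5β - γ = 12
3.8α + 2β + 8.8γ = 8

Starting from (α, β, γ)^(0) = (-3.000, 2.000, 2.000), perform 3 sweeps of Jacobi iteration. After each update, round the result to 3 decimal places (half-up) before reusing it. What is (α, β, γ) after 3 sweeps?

(-0.332, 2.999, 0.472)

Iteration 1:
  α = (-1 - (-0.1)·2.000 - (1)·2.000) / (3.1) = -0.903
  β = (12 - (1.5)·-3.000 - (-1)·2.000) / (4.5) = 4.111
  γ = (8 - (3.8)·-3.000 - (2)·2.000) / (8.8) = 1.750
Iteration 2:
  α = (-1 - (-0.1)·4.111 - (1)·1.750) / (3.1) = -0.754
  β = (12 - (1.5)·-0.903 - (-1)·1.750) / (4.5) = 3.357
  γ = (8 - (3.8)·-0.903 - (2)·4.111) / (8.8) = 0.365
Iteration 3:
  α = (-1 - (-0.1)·3.357 - (1)·0.365) / (3.1) = -0.332
  β = (12 - (1.5)·-0.754 - (-1)·0.365) / (4.5) = 2.999
  γ = (8 - (3.8)·-0.754 - (2)·3.357) / (8.8) = 0.472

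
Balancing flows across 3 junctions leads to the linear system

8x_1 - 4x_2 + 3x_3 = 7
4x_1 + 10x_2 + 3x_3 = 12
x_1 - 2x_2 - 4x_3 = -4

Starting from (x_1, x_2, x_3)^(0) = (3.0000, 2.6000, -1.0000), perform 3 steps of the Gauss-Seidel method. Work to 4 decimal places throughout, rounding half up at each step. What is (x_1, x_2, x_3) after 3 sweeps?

Iteration 1:
  x_1 = (7 - (-4)·2.6000 - (3)·-1.0000) / (8) = 2.5500
  x_2 = (12 - (4)·2.5500 - (3)·-1.0000) / (10) = 0.4800
  x_3 = (-4 - (1)·2.5500 - (-2)·0.4800) / (-4) = 1.3975
Iteration 2:
  x_1 = (7 - (-4)·0.4800 - (3)·1.3975) / (8) = 0.5909
  x_2 = (12 - (4)·0.5909 - (3)·1.3975) / (10) = 0.5444
  x_3 = (-4 - (1)·0.5909 - (-2)·0.5444) / (-4) = 0.8755
Iteration 3:
  x_1 = (7 - (-4)·0.5444 - (3)·0.8755) / (8) = 0.8189
  x_2 = (12 - (4)·0.8189 - (3)·0.8755) / (10) = 0.6098
  x_3 = (-4 - (1)·0.8189 - (-2)·0.6098) / (-4) = 0.8998

(0.8189, 0.6098, 0.8998)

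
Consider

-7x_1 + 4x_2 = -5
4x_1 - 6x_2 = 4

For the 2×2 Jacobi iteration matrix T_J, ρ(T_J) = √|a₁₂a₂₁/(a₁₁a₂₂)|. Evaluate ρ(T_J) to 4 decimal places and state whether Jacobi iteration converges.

0.6172

a₁₂a₂₁/(a₁₁a₂₂) = (4)·(4) / ((-7)·(-6)) = 0.380952
ρ = √|0.380952| = √0.380952 = 0.6172
ρ < 1, so Jacobi converges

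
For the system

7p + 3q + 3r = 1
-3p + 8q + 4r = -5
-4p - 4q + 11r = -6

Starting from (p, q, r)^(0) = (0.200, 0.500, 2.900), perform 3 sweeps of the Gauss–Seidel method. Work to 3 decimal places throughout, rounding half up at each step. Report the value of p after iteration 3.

-0.611

Iteration 1:
  p = (1 - (3)·0.500 - (3)·2.900) / (7) = -1.314
  q = (-5 - (-3)·-1.314 - (4)·2.900) / (8) = -2.568
  r = (-6 - (-4)·-1.314 - (-4)·-2.568) / (11) = -1.957
Iteration 2:
  p = (1 - (3)·-2.568 - (3)·-1.957) / (7) = 2.082
  q = (-5 - (-3)·2.082 - (4)·-1.957) / (8) = 1.134
  r = (-6 - (-4)·2.082 - (-4)·1.134) / (11) = 0.624
Iteration 3:
  p = (1 - (3)·1.134 - (3)·0.624) / (7) = -0.611
  q = (-5 - (-3)·-0.611 - (4)·0.624) / (8) = -1.166
  r = (-6 - (-4)·-0.611 - (-4)·-1.166) / (11) = -1.192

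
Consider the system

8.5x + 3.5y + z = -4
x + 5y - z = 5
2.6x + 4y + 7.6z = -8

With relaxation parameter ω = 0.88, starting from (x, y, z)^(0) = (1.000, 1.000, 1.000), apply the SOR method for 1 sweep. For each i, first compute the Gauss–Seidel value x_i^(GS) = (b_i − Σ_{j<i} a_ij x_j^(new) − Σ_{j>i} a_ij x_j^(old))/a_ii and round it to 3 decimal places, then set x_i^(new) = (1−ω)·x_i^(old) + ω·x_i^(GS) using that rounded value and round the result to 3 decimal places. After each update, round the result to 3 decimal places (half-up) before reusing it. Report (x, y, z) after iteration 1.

(-0.760, 1.310, -1.184)

Iteration 1:
  x: GS value = (-4 - (3.5)·1.000 - (1)·1.000) / (8.5) = -1.000;  x ← (1−ω)·1.000 + ω·-1.000 = -0.760
  y: GS value = (5 - (1)·-0.760 - (-1)·1.000) / (5) = 1.352;  y ← (1−ω)·1.000 + ω·1.352 = 1.310
  z: GS value = (-8 - (2.6)·-0.760 - (4)·1.310) / (7.6) = -1.482;  z ← (1−ω)·1.000 + ω·-1.482 = -1.184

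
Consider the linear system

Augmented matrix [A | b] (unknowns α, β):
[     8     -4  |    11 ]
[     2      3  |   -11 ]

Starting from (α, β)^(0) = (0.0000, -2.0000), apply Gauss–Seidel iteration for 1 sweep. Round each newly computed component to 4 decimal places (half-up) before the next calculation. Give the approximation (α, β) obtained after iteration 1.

Iteration 1:
  α = (11 - (-4)·-2.0000) / (8) = 0.3750
  β = (-11 - (2)·0.3750) / (3) = -3.9167

(0.3750, -3.9167)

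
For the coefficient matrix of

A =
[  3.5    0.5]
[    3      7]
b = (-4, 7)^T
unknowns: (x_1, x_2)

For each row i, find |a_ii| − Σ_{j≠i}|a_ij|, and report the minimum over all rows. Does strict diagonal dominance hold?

row 1: |3.5| − (0.5) = 3
row 2: |7| − (3) = 4
minimum over rows = 3 → strictly diagonally dominant (convergence guaranteed)

3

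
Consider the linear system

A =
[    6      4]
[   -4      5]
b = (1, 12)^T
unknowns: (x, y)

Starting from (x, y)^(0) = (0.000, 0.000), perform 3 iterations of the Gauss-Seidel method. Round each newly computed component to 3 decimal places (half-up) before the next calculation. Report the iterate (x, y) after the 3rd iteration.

(-0.621, 1.903)

Iteration 1:
  x = (1 - (4)·0.000) / (6) = 0.167
  y = (12 - (-4)·0.167) / (5) = 2.534
Iteration 2:
  x = (1 - (4)·2.534) / (6) = -1.523
  y = (12 - (-4)·-1.523) / (5) = 1.182
Iteration 3:
  x = (1 - (4)·1.182) / (6) = -0.621
  y = (12 - (-4)·-0.621) / (5) = 1.903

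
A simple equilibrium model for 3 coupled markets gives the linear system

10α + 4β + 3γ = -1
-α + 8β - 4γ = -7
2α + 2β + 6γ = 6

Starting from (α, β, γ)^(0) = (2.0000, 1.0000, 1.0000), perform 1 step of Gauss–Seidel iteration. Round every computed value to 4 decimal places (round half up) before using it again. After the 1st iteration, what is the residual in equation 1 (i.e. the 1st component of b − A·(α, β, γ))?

Iteration 1:
  α = (-1 - (4)·1.0000 - (3)·1.0000) / (10) = -0.8000
  β = (-7 - (-1)·-0.8000 - (-4)·1.0000) / (8) = -0.4750
  γ = (6 - (2)·-0.8000 - (2)·-0.4750) / (6) = 1.4250
Residual b − A·x = (4.6250, 1.7000, 0.0000)

4.6250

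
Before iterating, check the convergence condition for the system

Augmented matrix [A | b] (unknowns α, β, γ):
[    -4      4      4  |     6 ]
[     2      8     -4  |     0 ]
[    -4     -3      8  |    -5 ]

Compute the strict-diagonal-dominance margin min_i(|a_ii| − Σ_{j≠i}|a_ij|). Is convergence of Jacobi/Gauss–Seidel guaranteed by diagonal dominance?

row 1: |-4| − (4+4) = -4
row 2: |8| − (2+4) = 2
row 3: |8| − (4+3) = 1
minimum over rows = -4 → not strictly diagonally dominant

-4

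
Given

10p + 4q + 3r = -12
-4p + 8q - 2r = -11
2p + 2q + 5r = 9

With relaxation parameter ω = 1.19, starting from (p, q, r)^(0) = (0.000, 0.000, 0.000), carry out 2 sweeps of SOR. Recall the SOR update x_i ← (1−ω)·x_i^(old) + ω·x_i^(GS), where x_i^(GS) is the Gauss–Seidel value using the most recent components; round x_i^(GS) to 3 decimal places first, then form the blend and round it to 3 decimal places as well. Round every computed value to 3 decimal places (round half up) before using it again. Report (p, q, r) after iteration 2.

Iteration 1:
  p: GS value = (-12 - (4)·0.000 - (3)·0.000) / (10) = -1.200;  p ← (1−ω)·0.000 + ω·-1.200 = -1.428
  q: GS value = (-11 - (-4)·-1.428 - (-2)·0.000) / (8) = -2.089;  q ← (1−ω)·0.000 + ω·-2.089 = -2.486
  r: GS value = (9 - (2)·-1.428 - (2)·-2.486) / (5) = 3.366;  r ← (1−ω)·0.000 + ω·3.366 = 4.006
Iteration 2:
  p: GS value = (-12 - (4)·-2.486 - (3)·4.006) / (10) = -1.407;  p ← (1−ω)·-1.428 + ω·-1.407 = -1.403
  q: GS value = (-11 - (-4)·-1.403 - (-2)·4.006) / (8) = -1.075;  q ← (1−ω)·-2.486 + ω·-1.075 = -0.807
  r: GS value = (9 - (2)·-1.403 - (2)·-0.807) / (5) = 2.684;  r ← (1−ω)·4.006 + ω·2.684 = 2.433

(-1.403, -0.807, 2.433)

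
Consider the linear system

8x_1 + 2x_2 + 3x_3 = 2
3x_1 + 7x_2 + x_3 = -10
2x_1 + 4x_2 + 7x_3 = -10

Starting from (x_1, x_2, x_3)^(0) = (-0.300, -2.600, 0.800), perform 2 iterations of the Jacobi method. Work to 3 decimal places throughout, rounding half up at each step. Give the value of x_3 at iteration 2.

-0.792

Iteration 1:
  x_1 = (2 - (2)·-2.600 - (3)·0.800) / (8) = 0.600
  x_2 = (-10 - (3)·-0.300 - (1)·0.800) / (7) = -1.414
  x_3 = (-10 - (2)·-0.300 - (4)·-2.600) / (7) = 0.143
Iteration 2:
  x_1 = (2 - (2)·-1.414 - (3)·0.143) / (8) = 0.550
  x_2 = (-10 - (3)·0.600 - (1)·0.143) / (7) = -1.706
  x_3 = (-10 - (2)·0.600 - (4)·-1.414) / (7) = -0.792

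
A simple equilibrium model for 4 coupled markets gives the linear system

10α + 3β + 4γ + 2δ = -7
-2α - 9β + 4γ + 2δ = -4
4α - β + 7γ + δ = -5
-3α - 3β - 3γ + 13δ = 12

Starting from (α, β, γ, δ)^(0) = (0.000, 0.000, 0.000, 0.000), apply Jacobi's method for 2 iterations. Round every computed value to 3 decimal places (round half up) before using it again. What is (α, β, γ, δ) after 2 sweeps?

(-0.732, 0.488, -0.383, 0.699)

Iteration 1:
  α = (-7 - (3)·0.000 - (4)·0.000 - (2)·0.000) / (10) = -0.700
  β = (-4 - (-2)·0.000 - (4)·0.000 - (2)·0.000) / (-9) = 0.444
  γ = (-5 - (4)·0.000 - (-1)·0.000 - (1)·0.000) / (7) = -0.714
  δ = (12 - (-3)·0.000 - (-3)·0.000 - (-3)·0.000) / (13) = 0.923
Iteration 2:
  α = (-7 - (3)·0.444 - (4)·-0.714 - (2)·0.923) / (10) = -0.732
  β = (-4 - (-2)·-0.700 - (4)·-0.714 - (2)·0.923) / (-9) = 0.488
  γ = (-5 - (4)·-0.700 - (-1)·0.444 - (1)·0.923) / (7) = -0.383
  δ = (12 - (-3)·-0.700 - (-3)·0.444 - (-3)·-0.714) / (13) = 0.699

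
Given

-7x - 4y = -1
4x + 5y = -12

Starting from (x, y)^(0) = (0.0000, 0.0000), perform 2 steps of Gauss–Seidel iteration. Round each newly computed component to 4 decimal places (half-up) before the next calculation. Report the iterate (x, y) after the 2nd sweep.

Iteration 1:
  x = (-1 - (-4)·0.0000) / (-7) = 0.1429
  y = (-12 - (4)·0.1429) / (5) = -2.5143
Iteration 2:
  x = (-1 - (-4)·-2.5143) / (-7) = 1.5796
  y = (-12 - (4)·1.5796) / (5) = -3.6637

(1.5796, -3.6637)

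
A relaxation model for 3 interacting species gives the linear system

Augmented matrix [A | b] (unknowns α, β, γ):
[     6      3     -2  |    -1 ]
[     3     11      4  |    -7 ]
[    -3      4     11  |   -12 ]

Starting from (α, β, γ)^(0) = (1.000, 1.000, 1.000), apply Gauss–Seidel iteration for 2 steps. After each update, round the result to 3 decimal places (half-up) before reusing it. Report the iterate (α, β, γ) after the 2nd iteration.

(0.004, -0.328, -0.971)

Iteration 1:
  α = (-1 - (3)·1.000 - (-2)·1.000) / (6) = -0.333
  β = (-7 - (3)·-0.333 - (4)·1.000) / (11) = -0.909
  γ = (-12 - (-3)·-0.333 - (4)·-0.909) / (11) = -0.851
Iteration 2:
  α = (-1 - (3)·-0.909 - (-2)·-0.851) / (6) = 0.004
  β = (-7 - (3)·0.004 - (4)·-0.851) / (11) = -0.328
  γ = (-12 - (-3)·0.004 - (4)·-0.328) / (11) = -0.971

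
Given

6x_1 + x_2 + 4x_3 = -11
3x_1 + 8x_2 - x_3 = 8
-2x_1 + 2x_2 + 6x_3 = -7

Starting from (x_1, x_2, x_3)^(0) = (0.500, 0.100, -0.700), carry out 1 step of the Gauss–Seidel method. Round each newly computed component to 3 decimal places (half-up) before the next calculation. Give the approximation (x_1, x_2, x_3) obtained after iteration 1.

(-1.383, 1.431, -2.105)

Iteration 1:
  x_1 = (-11 - (1)·0.100 - (4)·-0.700) / (6) = -1.383
  x_2 = (8 - (3)·-1.383 - (-1)·-0.700) / (8) = 1.431
  x_3 = (-7 - (-2)·-1.383 - (2)·1.431) / (6) = -2.105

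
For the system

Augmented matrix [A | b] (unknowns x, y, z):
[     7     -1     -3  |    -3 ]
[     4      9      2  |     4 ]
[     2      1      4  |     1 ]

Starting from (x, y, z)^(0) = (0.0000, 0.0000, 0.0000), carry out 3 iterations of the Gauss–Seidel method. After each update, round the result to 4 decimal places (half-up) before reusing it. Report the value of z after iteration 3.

0.2533

Iteration 1:
  x = (-3 - (-1)·0.0000 - (-3)·0.0000) / (7) = -0.4286
  y = (4 - (4)·-0.4286 - (2)·0.0000) / (9) = 0.6349
  z = (1 - (2)·-0.4286 - (1)·0.6349) / (4) = 0.3056
Iteration 2:
  x = (-3 - (-1)·0.6349 - (-3)·0.3056) / (7) = -0.2069
  y = (4 - (4)·-0.2069 - (2)·0.3056) / (9) = 0.4685
  z = (1 - (2)·-0.2069 - (1)·0.4685) / (4) = 0.2363
Iteration 3:
  x = (-3 - (-1)·0.4685 - (-3)·0.2363) / (7) = -0.2604
  y = (4 - (4)·-0.2604 - (2)·0.2363) / (9) = 0.5077
  z = (1 - (2)·-0.2604 - (1)·0.5077) / (4) = 0.2533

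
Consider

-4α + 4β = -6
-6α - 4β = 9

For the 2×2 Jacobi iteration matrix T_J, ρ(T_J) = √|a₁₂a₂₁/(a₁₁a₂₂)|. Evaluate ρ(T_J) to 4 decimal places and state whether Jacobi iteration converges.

1.2247

a₁₂a₂₁/(a₁₁a₂₂) = (4)·(-6) / ((-4)·(-4)) = -1.500000
ρ = √|-1.500000| = √1.500000 = 1.2247
ρ > 1, so Jacobi diverges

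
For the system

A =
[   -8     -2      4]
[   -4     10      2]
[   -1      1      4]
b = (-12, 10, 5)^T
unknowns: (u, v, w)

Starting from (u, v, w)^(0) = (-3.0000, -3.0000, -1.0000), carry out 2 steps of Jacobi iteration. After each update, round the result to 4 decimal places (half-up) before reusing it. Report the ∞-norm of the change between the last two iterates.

1.4500

Iteration 1:
  u = (-12 - (-2)·-3.0000 - (4)·-1.0000) / (-8) = 1.7500
  v = (10 - (-4)·-3.0000 - (2)·-1.0000) / (10) = 0.0000
  w = (5 - (-1)·-3.0000 - (1)·-3.0000) / (4) = 1.2500
Iteration 2:
  u = (-12 - (-2)·0.0000 - (4)·1.2500) / (-8) = 2.1250
  v = (10 - (-4)·1.7500 - (2)·1.2500) / (10) = 1.4500
  w = (5 - (-1)·1.7500 - (1)·0.0000) / (4) = 1.6875
Change: (0.3750, 1.4500, 0.4375) → max |·| = 1.4500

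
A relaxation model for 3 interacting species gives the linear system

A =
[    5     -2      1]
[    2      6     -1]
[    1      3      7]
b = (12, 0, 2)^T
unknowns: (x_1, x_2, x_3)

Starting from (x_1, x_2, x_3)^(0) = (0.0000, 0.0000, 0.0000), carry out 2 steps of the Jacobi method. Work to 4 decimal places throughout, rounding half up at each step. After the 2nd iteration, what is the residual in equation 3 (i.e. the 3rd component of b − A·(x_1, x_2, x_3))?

2.3140

Iteration 1:
  x_1 = (12 - (-2)·0.0000 - (1)·0.0000) / (5) = 2.4000
  x_2 = (0 - (2)·0.0000 - (-1)·0.0000) / (6) = 0.0000
  x_3 = (2 - (1)·0.0000 - (3)·0.0000) / (7) = 0.2857
Iteration 2:
  x_1 = (12 - (-2)·0.0000 - (1)·0.2857) / (5) = 2.3429
  x_2 = (0 - (2)·2.4000 - (-1)·0.2857) / (6) = -0.7524
  x_3 = (2 - (1)·2.4000 - (3)·0.0000) / (7) = -0.0571
Residual b − A·x = (-1.1622, -0.2285, 2.3140)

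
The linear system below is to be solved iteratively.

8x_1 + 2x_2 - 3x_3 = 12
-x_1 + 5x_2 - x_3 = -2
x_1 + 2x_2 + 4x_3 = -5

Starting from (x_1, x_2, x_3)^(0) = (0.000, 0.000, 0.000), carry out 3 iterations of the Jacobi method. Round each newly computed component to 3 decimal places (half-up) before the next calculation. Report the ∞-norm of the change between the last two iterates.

Iteration 1:
  x_1 = (12 - (2)·0.000 - (-3)·0.000) / (8) = 1.500
  x_2 = (-2 - (-1)·0.000 - (-1)·0.000) / (5) = -0.400
  x_3 = (-5 - (1)·0.000 - (2)·0.000) / (4) = -1.250
Iteration 2:
  x_1 = (12 - (2)·-0.400 - (-3)·-1.250) / (8) = 1.131
  x_2 = (-2 - (-1)·1.500 - (-1)·-1.250) / (5) = -0.350
  x_3 = (-5 - (1)·1.500 - (2)·-0.400) / (4) = -1.425
Iteration 3:
  x_1 = (12 - (2)·-0.350 - (-3)·-1.425) / (8) = 1.053
  x_2 = (-2 - (-1)·1.131 - (-1)·-1.425) / (5) = -0.459
  x_3 = (-5 - (1)·1.131 - (2)·-0.350) / (4) = -1.358
Change: (-0.078, -0.109, 0.067) → max |·| = 0.109

0.109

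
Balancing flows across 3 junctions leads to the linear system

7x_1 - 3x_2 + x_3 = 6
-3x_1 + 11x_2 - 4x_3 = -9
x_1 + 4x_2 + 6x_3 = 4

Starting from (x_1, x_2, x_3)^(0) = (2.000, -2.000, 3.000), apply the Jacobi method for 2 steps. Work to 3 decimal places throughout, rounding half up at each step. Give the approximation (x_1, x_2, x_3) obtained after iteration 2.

(0.970, -0.329, 0.193)

Iteration 1:
  x_1 = (6 - (-3)·-2.000 - (1)·3.000) / (7) = -0.429
  x_2 = (-9 - (-3)·2.000 - (-4)·3.000) / (11) = 0.818
  x_3 = (4 - (1)·2.000 - (4)·-2.000) / (6) = 1.667
Iteration 2:
  x_1 = (6 - (-3)·0.818 - (1)·1.667) / (7) = 0.970
  x_2 = (-9 - (-3)·-0.429 - (-4)·1.667) / (11) = -0.329
  x_3 = (4 - (1)·-0.429 - (4)·0.818) / (6) = 0.193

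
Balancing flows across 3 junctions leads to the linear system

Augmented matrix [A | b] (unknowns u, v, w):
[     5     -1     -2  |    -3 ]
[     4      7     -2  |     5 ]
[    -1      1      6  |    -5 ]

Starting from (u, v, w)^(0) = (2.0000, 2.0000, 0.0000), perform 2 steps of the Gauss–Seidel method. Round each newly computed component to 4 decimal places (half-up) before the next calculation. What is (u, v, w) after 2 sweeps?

(-0.8362, 0.9050, -1.1235)

Iteration 1:
  u = (-3 - (-1)·2.0000 - (-2)·0.0000) / (5) = -0.2000
  v = (5 - (4)·-0.2000 - (-2)·0.0000) / (7) = 0.8286
  w = (-5 - (-1)·-0.2000 - (1)·0.8286) / (6) = -1.0048
Iteration 2:
  u = (-3 - (-1)·0.8286 - (-2)·-1.0048) / (5) = -0.8362
  v = (5 - (4)·-0.8362 - (-2)·-1.0048) / (7) = 0.9050
  w = (-5 - (-1)·-0.8362 - (1)·0.9050) / (6) = -1.1235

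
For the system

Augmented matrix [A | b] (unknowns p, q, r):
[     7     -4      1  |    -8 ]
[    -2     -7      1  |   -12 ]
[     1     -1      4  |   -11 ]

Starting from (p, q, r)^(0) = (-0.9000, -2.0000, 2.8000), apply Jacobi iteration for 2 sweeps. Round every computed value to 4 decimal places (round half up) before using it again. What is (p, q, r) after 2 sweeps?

(0.6444, 2.0495, -1.4857)

Iteration 1:
  p = (-8 - (-4)·-2.0000 - (1)·2.8000) / (7) = -2.6857
  q = (-12 - (-2)·-0.9000 - (1)·2.8000) / (-7) = 2.3714
  r = (-11 - (1)·-0.9000 - (-1)·-2.0000) / (4) = -3.0250
Iteration 2:
  p = (-8 - (-4)·2.3714 - (1)·-3.0250) / (7) = 0.6444
  q = (-12 - (-2)·-2.6857 - (1)·-3.0250) / (-7) = 2.0495
  r = (-11 - (1)·-2.6857 - (-1)·2.3714) / (4) = -1.4857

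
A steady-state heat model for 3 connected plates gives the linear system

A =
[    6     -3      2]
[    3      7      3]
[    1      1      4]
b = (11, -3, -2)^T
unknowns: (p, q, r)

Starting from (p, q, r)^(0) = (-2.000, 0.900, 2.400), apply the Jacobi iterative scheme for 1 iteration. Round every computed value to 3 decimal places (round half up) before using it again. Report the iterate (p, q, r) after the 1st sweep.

(1.483, -0.600, -0.225)

Iteration 1:
  p = (11 - (-3)·0.900 - (2)·2.400) / (6) = 1.483
  q = (-3 - (3)·-2.000 - (3)·2.400) / (7) = -0.600
  r = (-2 - (1)·-2.000 - (1)·0.900) / (4) = -0.225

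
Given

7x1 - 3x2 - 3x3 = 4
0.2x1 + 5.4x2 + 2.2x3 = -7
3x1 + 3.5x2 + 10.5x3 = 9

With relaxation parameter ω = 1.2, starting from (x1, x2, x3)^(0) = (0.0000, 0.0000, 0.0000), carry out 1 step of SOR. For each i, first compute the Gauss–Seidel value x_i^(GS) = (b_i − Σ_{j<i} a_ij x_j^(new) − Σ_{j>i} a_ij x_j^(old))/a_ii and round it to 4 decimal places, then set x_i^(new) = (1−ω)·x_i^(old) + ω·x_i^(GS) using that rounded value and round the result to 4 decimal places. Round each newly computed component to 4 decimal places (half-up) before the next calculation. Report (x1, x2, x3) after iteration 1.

(0.6857, -1.5860, 1.4279)

Iteration 1:
  x1: GS value = (4 - (-3)·0.0000 - (-3)·0.0000) / (7) = 0.5714;  x1 ← (1−ω)·0.0000 + ω·0.5714 = 0.6857
  x2: GS value = (-7 - (0.2)·0.6857 - (2.2)·0.0000) / (5.4) = -1.3217;  x2 ← (1−ω)·0.0000 + ω·-1.3217 = -1.5860
  x3: GS value = (9 - (3)·0.6857 - (3.5)·-1.5860) / (10.5) = 1.1899;  x3 ← (1−ω)·0.0000 + ω·1.1899 = 1.4279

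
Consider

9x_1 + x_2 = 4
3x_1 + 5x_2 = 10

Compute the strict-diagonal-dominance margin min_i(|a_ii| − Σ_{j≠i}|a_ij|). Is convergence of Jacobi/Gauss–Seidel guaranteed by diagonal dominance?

row 1: |9| − (1) = 8
row 2: |5| − (3) = 2
minimum over rows = 2 → strictly diagonally dominant (convergence guaranteed)

2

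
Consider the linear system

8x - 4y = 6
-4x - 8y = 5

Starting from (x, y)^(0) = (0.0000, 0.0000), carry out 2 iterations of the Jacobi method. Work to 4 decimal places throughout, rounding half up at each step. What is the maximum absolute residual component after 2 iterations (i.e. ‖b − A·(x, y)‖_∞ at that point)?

Iteration 1:
  x = (6 - (-4)·0.0000) / (8) = 0.7500
  y = (5 - (-4)·0.0000) / (-8) = -0.6250
Iteration 2:
  x = (6 - (-4)·-0.6250) / (8) = 0.4375
  y = (5 - (-4)·0.7500) / (-8) = -1.0000
Residual b − A·x = (-1.5000, -1.2500); ∞-norm = 1.5000

1.5000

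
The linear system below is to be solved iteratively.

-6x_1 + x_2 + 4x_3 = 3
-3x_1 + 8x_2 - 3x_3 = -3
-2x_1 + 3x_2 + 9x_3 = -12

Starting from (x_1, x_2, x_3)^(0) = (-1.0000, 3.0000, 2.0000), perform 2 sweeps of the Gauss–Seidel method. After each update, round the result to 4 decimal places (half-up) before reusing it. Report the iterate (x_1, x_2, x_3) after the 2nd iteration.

(-1.2400, -1.3383, -1.1628)

Iteration 1:
  x_1 = (3 - (1)·3.0000 - (4)·2.0000) / (-6) = 1.3333
  x_2 = (-3 - (-3)·1.3333 - (-3)·2.0000) / (8) = 0.8750
  x_3 = (-12 - (-2)·1.3333 - (3)·0.8750) / (9) = -1.3287
Iteration 2:
  x_1 = (3 - (1)·0.8750 - (4)·-1.3287) / (-6) = -1.2400
  x_2 = (-3 - (-3)·-1.2400 - (-3)·-1.3287) / (8) = -1.3383
  x_3 = (-12 - (-2)·-1.2400 - (3)·-1.3383) / (9) = -1.1628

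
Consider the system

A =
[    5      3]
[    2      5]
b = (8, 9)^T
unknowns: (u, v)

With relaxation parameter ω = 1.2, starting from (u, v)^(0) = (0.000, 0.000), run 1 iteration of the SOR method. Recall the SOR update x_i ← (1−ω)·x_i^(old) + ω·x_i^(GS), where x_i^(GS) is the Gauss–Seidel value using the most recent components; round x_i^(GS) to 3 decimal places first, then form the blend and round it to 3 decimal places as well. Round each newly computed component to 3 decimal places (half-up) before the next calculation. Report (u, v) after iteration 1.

(1.920, 1.238)

Iteration 1:
  u: GS value = (8 - (3)·0.000) / (5) = 1.600;  u ← (1−ω)·0.000 + ω·1.600 = 1.920
  v: GS value = (9 - (2)·1.920) / (5) = 1.032;  v ← (1−ω)·0.000 + ω·1.032 = 1.238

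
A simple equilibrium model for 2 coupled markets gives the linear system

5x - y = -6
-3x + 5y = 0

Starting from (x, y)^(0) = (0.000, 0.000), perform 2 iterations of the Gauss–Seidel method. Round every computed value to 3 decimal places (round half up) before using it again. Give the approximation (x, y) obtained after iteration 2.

(-1.344, -0.806)

Iteration 1:
  x = (-6 - (-1)·0.000) / (5) = -1.200
  y = (0 - (-3)·-1.200) / (5) = -0.720
Iteration 2:
  x = (-6 - (-1)·-0.720) / (5) = -1.344
  y = (0 - (-3)·-1.344) / (5) = -0.806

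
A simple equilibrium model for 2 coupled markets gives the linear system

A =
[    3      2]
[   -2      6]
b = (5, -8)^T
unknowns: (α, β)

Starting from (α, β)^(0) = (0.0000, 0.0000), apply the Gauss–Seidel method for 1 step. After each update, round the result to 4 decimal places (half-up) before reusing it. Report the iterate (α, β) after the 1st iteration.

Iteration 1:
  α = (5 - (2)·0.0000) / (3) = 1.6667
  β = (-8 - (-2)·1.6667) / (6) = -0.7778

(1.6667, -0.7778)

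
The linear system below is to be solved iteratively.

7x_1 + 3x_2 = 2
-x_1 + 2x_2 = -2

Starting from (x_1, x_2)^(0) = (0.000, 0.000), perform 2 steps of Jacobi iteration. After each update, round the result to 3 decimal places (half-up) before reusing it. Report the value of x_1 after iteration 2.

0.714

Iteration 1:
  x_1 = (2 - (3)·0.000) / (7) = 0.286
  x_2 = (-2 - (-1)·0.000) / (2) = -1.000
Iteration 2:
  x_1 = (2 - (3)·-1.000) / (7) = 0.714
  x_2 = (-2 - (-1)·0.286) / (2) = -0.857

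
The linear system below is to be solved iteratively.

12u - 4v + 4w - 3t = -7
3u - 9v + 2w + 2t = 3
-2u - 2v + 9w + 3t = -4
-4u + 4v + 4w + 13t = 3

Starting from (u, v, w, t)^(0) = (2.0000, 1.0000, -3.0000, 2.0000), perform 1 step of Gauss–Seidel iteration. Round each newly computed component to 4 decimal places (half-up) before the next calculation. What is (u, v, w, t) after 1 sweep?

Iteration 1:
  u = (-7 - (-4)·1.0000 - (4)·-3.0000 - (-3)·2.0000) / (12) = 1.2500
  v = (3 - (3)·1.2500 - (2)·-3.0000 - (2)·2.0000) / (-9) = -0.1389
  w = (-4 - (-2)·1.2500 - (-2)·-0.1389 - (3)·2.0000) / (9) = -0.8642
  t = (3 - (-4)·1.2500 - (4)·-0.1389 - (4)·-0.8642) / (13) = 0.9240

(1.2500, -0.1389, -0.8642, 0.9240)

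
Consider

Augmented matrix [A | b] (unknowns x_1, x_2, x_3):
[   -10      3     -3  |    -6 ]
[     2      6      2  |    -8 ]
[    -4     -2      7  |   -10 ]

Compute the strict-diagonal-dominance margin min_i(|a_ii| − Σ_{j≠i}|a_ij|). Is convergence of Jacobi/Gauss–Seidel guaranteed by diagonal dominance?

row 1: |-10| − (3+3) = 4
row 2: |6| − (2+2) = 2
row 3: |7| − (4+2) = 1
minimum over rows = 1 → strictly diagonally dominant (convergence guaranteed)

1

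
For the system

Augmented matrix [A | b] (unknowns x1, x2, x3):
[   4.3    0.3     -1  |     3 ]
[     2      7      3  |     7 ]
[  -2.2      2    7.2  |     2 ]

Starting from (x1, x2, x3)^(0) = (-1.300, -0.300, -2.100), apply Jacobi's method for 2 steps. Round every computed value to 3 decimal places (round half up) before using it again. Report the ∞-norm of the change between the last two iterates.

1.321

Iteration 1:
  x1 = (3 - (0.3)·-0.300 - (-1)·-2.100) / (4.3) = 0.230
  x2 = (7 - (2)·-1.300 - (3)·-2.100) / (7) = 2.271
  x3 = (2 - (-2.2)·-1.300 - (2)·-0.300) / (7.2) = -0.036
Iteration 2:
  x1 = (3 - (0.3)·2.271 - (-1)·-0.036) / (4.3) = 0.531
  x2 = (7 - (2)·0.230 - (3)·-0.036) / (7) = 0.950
  x3 = (2 - (-2.2)·0.230 - (2)·2.271) / (7.2) = -0.283
Change: (0.301, -1.321, -0.247) → max |·| = 1.321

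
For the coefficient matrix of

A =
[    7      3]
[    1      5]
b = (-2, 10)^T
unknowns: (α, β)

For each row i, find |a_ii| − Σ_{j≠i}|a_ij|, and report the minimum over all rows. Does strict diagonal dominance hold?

4

row 1: |7| − (3) = 4
row 2: |5| − (1) = 4
minimum over rows = 4 → strictly diagonally dominant (convergence guaranteed)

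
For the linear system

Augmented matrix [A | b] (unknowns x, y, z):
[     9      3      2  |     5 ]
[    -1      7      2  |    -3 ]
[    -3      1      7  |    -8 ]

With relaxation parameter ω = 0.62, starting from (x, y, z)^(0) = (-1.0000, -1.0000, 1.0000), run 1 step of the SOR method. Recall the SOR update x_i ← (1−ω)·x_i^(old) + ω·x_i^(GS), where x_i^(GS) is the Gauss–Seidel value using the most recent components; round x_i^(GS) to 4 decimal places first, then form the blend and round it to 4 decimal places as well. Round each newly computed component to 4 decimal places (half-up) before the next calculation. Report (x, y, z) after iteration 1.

(0.0334, -0.8199, -0.2471)

Iteration 1:
  x: GS value = (5 - (3)·-1.0000 - (2)·1.0000) / (9) = 0.6667;  x ← (1−ω)·-1.0000 + ω·0.6667 = 0.0334
  y: GS value = (-3 - (-1)·0.0334 - (2)·1.0000) / (7) = -0.7095;  y ← (1−ω)·-1.0000 + ω·-0.7095 = -0.8199
  z: GS value = (-8 - (-3)·0.0334 - (1)·-0.8199) / (7) = -1.0114;  z ← (1−ω)·1.0000 + ω·-1.0114 = -0.2471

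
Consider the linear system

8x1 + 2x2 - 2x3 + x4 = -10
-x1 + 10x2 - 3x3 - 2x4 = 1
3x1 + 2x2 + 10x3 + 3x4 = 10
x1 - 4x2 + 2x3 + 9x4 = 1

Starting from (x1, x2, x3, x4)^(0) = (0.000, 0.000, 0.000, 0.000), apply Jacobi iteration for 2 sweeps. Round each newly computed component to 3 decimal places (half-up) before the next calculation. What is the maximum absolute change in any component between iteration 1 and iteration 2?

Iteration 1:
  x1 = (-10 - (2)·0.000 - (-2)·0.000 - (1)·0.000) / (8) = -1.250
  x2 = (1 - (-1)·0.000 - (-3)·0.000 - (-2)·0.000) / (10) = 0.100
  x3 = (10 - (3)·0.000 - (2)·0.000 - (3)·0.000) / (10) = 1.000
  x4 = (1 - (1)·0.000 - (-4)·0.000 - (2)·0.000) / (9) = 0.111
Iteration 2:
  x1 = (-10 - (2)·0.100 - (-2)·1.000 - (1)·0.111) / (8) = -1.039
  x2 = (1 - (-1)·-1.250 - (-3)·1.000 - (-2)·0.111) / (10) = 0.297
  x3 = (10 - (3)·-1.250 - (2)·0.100 - (3)·0.111) / (10) = 1.322
  x4 = (1 - (1)·-1.250 - (-4)·0.100 - (2)·1.000) / (9) = 0.072
Change: (0.211, 0.197, 0.322, -0.039) → max |·| = 0.322

0.322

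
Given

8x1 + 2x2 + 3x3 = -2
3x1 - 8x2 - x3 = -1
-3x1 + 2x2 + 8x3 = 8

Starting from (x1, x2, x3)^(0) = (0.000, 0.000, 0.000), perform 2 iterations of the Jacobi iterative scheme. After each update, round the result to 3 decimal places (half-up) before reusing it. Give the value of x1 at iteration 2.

-0.656

Iteration 1:
  x1 = (-2 - (2)·0.000 - (3)·0.000) / (8) = -0.250
  x2 = (-1 - (3)·0.000 - (-1)·0.000) / (-8) = 0.125
  x3 = (8 - (-3)·0.000 - (2)·0.000) / (8) = 1.000
Iteration 2:
  x1 = (-2 - (2)·0.125 - (3)·1.000) / (8) = -0.656
  x2 = (-1 - (3)·-0.250 - (-1)·1.000) / (-8) = -0.094
  x3 = (8 - (-3)·-0.250 - (2)·0.125) / (8) = 0.875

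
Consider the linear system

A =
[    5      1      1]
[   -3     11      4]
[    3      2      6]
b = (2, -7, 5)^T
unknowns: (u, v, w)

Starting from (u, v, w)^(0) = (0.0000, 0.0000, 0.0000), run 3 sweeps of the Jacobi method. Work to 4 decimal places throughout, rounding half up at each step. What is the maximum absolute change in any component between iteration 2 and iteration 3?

Iteration 1:
  u = (2 - (1)·0.0000 - (1)·0.0000) / (5) = 0.4000
  v = (-7 - (-3)·0.0000 - (4)·0.0000) / (11) = -0.6364
  w = (5 - (3)·0.0000 - (2)·0.0000) / (6) = 0.8333
Iteration 2:
  u = (2 - (1)·-0.6364 - (1)·0.8333) / (5) = 0.3606
  v = (-7 - (-3)·0.4000 - (4)·0.8333) / (11) = -0.8303
  w = (5 - (3)·0.4000 - (2)·-0.6364) / (6) = 0.8455
Iteration 3:
  u = (2 - (1)·-0.8303 - (1)·0.8455) / (5) = 0.3970
  v = (-7 - (-3)·0.3606 - (4)·0.8455) / (11) = -0.8455
  w = (5 - (3)·0.3606 - (2)·-0.8303) / (6) = 0.9298
Change: (0.0364, -0.0152, 0.0843) → max |·| = 0.0843

0.0843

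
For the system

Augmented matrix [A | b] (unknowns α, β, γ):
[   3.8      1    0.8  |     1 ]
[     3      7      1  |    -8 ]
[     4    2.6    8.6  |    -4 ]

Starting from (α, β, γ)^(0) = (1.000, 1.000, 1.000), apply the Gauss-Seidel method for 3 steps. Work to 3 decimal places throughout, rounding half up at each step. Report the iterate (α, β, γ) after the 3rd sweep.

Iteration 1:
  α = (1 - (1)·1.000 - (0.8)·1.000) / (3.8) = -0.211
  β = (-8 - (3)·-0.211 - (1)·1.000) / (7) = -1.195
  γ = (-4 - (4)·-0.211 - (2.6)·-1.195) / (8.6) = -0.006
Iteration 2:
  α = (1 - (1)·-1.195 - (0.8)·-0.006) / (3.8) = 0.579
  β = (-8 - (3)·0.579 - (1)·-0.006) / (7) = -1.390
  γ = (-4 - (4)·0.579 - (2.6)·-1.390) / (8.6) = -0.314
Iteration 3:
  α = (1 - (1)·-1.390 - (0.8)·-0.314) / (3.8) = 0.695
  β = (-8 - (3)·0.695 - (1)·-0.314) / (7) = -1.396
  γ = (-4 - (4)·0.695 - (2.6)·-1.396) / (8.6) = -0.366

(0.695, -1.396, -0.366)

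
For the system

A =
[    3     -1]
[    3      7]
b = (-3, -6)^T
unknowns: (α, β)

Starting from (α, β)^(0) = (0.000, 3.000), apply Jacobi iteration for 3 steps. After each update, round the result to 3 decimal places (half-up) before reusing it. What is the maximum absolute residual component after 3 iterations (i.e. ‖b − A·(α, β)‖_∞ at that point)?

Iteration 1:
  α = (-3 - (-1)·3.000) / (3) = 0.000
  β = (-6 - (3)·0.000) / (7) = -0.857
Iteration 2:
  α = (-3 - (-1)·-0.857) / (3) = -1.286
  β = (-6 - (3)·0.000) / (7) = -0.857
Iteration 3:
  α = (-3 - (-1)·-0.857) / (3) = -1.286
  β = (-6 - (3)·-1.286) / (7) = -0.306
Residual b − A·x = (0.552, 0.000); ∞-norm = 0.552

0.552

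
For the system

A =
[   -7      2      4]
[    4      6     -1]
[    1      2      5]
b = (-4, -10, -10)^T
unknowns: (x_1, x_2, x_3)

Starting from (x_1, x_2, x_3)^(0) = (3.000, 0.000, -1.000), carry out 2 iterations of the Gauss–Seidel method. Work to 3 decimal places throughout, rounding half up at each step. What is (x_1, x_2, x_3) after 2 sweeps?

(-0.676, -1.427, -1.294)

Iteration 1:
  x_1 = (-4 - (2)·0.000 - (4)·-1.000) / (-7) = 0.000
  x_2 = (-10 - (4)·0.000 - (-1)·-1.000) / (6) = -1.833
  x_3 = (-10 - (1)·0.000 - (2)·-1.833) / (5) = -1.267
Iteration 2:
  x_1 = (-4 - (2)·-1.833 - (4)·-1.267) / (-7) = -0.676
  x_2 = (-10 - (4)·-0.676 - (-1)·-1.267) / (6) = -1.427
  x_3 = (-10 - (1)·-0.676 - (2)·-1.427) / (5) = -1.294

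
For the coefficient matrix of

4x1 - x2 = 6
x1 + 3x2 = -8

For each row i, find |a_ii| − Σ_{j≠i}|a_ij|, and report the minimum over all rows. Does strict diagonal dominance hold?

row 1: |4| − (1) = 3
row 2: |3| − (1) = 2
minimum over rows = 2 → strictly diagonally dominant (convergence guaranteed)

2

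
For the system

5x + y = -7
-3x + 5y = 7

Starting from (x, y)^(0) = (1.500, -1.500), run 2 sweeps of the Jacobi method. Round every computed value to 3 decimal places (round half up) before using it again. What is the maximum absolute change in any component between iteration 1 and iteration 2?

Iteration 1:
  x = (-7 - (1)·-1.500) / (5) = -1.100
  y = (7 - (-3)·1.500) / (5) = 2.300
Iteration 2:
  x = (-7 - (1)·2.300) / (5) = -1.860
  y = (7 - (-3)·-1.100) / (5) = 0.740
Change: (-0.760, -1.560) → max |·| = 1.560

1.560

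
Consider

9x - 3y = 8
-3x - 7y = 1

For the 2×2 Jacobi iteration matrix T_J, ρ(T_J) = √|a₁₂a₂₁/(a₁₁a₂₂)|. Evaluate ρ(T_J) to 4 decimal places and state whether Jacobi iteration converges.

a₁₂a₂₁/(a₁₁a₂₂) = (-3)·(-3) / ((9)·(-7)) = -0.142857
ρ = √|-0.142857| = √0.142857 = 0.3780
ρ < 1, so Jacobi converges

0.3780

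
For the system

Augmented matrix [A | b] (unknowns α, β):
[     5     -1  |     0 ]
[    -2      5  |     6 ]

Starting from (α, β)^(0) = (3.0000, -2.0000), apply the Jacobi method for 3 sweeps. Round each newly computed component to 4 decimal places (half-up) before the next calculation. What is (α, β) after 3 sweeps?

Iteration 1:
  α = (0 - (-1)·-2.0000) / (5) = -0.4000
  β = (6 - (-2)·3.0000) / (5) = 2.4000
Iteration 2:
  α = (0 - (-1)·2.4000) / (5) = 0.4800
  β = (6 - (-2)·-0.4000) / (5) = 1.0400
Iteration 3:
  α = (0 - (-1)·1.0400) / (5) = 0.2080
  β = (6 - (-2)·0.4800) / (5) = 1.3920

(0.2080, 1.3920)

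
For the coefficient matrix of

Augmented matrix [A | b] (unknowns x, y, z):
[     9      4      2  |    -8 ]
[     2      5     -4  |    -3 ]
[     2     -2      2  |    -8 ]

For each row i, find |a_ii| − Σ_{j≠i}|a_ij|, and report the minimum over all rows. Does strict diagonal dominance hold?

-2

row 1: |9| − (4+2) = 3
row 2: |5| − (2+4) = -1
row 3: |2| − (2+2) = -2
minimum over rows = -2 → not strictly diagonally dominant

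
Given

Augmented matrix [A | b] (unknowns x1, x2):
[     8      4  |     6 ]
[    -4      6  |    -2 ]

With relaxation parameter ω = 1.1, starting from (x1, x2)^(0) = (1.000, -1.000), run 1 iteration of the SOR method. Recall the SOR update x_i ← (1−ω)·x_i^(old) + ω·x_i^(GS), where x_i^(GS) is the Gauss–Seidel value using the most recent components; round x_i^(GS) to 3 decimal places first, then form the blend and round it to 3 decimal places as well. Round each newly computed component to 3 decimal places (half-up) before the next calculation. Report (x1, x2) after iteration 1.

(1.275, 0.669)

Iteration 1:
  x1: GS value = (6 - (4)·-1.000) / (8) = 1.250;  x1 ← (1−ω)·1.000 + ω·1.250 = 1.275
  x2: GS value = (-2 - (-4)·1.275) / (6) = 0.517;  x2 ← (1−ω)·-1.000 + ω·0.517 = 0.669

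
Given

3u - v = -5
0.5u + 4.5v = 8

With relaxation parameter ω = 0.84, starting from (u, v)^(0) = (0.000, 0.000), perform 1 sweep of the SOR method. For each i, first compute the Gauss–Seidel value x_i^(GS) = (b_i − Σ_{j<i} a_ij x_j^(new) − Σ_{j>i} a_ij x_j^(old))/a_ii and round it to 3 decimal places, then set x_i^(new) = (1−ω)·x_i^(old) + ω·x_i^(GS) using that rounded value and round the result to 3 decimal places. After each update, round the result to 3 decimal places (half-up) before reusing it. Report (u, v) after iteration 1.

(-1.400, 1.624)

Iteration 1:
  u: GS value = (-5 - (-1)·0.000) / (3) = -1.667;  u ← (1−ω)·0.000 + ω·-1.667 = -1.400
  v: GS value = (8 - (0.5)·-1.400) / (4.5) = 1.933;  v ← (1−ω)·0.000 + ω·1.933 = 1.624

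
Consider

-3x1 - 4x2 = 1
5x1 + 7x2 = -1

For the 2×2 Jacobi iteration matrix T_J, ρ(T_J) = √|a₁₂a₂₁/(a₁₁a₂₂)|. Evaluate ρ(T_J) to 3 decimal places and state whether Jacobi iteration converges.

a₁₂a₂₁/(a₁₁a₂₂) = (-4)·(5) / ((-3)·(7)) = 0.952381
ρ = √|0.952381| = √0.952381 = 0.976
ρ < 1, so Jacobi converges

0.976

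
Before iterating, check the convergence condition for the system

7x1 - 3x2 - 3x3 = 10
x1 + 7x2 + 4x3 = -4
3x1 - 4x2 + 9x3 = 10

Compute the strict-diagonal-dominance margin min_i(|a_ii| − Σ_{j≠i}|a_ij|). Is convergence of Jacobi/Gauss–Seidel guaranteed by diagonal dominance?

1

row 1: |7| − (3+3) = 1
row 2: |7| − (1+4) = 2
row 3: |9| − (3+4) = 2
minimum over rows = 1 → strictly diagonally dominant (convergence guaranteed)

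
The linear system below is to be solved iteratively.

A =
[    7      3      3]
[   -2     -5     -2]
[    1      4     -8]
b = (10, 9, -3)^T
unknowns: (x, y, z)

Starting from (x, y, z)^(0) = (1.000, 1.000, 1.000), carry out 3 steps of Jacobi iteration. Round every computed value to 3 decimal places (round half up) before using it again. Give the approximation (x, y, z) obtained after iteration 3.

Iteration 1:
  x = (10 - (3)·1.000 - (3)·1.000) / (7) = 0.571
  y = (9 - (-2)·1.000 - (-2)·1.000) / (-5) = -2.600
  z = (-3 - (1)·1.000 - (4)·1.000) / (-8) = 1.000
Iteration 2:
  x = (10 - (3)·-2.600 - (3)·1.000) / (7) = 2.114
  y = (9 - (-2)·0.571 - (-2)·1.000) / (-5) = -2.428
  z = (-3 - (1)·0.571 - (4)·-2.600) / (-8) = -0.854
Iteration 3:
  x = (10 - (3)·-2.428 - (3)·-0.854) / (7) = 2.835
  y = (9 - (-2)·2.114 - (-2)·-0.854) / (-5) = -2.304
  z = (-3 - (1)·2.114 - (4)·-2.428) / (-8) = -0.575

(2.835, -2.304, -0.575)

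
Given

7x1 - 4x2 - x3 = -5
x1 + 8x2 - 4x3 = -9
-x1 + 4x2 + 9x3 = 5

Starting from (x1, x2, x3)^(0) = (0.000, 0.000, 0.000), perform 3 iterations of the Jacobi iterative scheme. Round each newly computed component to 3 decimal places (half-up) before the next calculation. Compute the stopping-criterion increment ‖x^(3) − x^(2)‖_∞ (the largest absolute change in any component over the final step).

Iteration 1:
  x1 = (-5 - (-4)·0.000 - (-1)·0.000) / (7) = -0.714
  x2 = (-9 - (1)·0.000 - (-4)·0.000) / (8) = -1.125
  x3 = (5 - (-1)·0.000 - (4)·0.000) / (9) = 0.556
Iteration 2:
  x1 = (-5 - (-4)·-1.125 - (-1)·0.556) / (7) = -1.278
  x2 = (-9 - (1)·-0.714 - (-4)·0.556) / (8) = -0.758
  x3 = (5 - (-1)·-0.714 - (4)·-1.125) / (9) = 0.976
Iteration 3:
  x1 = (-5 - (-4)·-0.758 - (-1)·0.976) / (7) = -1.008
  x2 = (-9 - (1)·-1.278 - (-4)·0.976) / (8) = -0.477
  x3 = (5 - (-1)·-1.278 - (4)·-0.758) / (9) = 0.750
Change: (0.270, 0.281, -0.226) → max |·| = 0.281

0.281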